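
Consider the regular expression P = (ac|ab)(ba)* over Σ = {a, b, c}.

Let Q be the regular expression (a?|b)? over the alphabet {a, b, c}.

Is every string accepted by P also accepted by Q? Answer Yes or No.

The string ab is in L(P) but not in L(Q).
So L(P) ⊄ L(Q).

No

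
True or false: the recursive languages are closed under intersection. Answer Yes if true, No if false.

Yes

Run both deciders on the input and accept iff both accept; the combined machine always halts.
So the recursive languages are closed under intersection.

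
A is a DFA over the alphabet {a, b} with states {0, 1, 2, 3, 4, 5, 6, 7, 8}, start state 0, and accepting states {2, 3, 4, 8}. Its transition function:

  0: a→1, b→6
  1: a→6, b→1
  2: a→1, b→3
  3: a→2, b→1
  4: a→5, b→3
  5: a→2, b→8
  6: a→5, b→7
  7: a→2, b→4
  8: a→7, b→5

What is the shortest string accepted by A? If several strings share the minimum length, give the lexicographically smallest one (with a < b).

baa

A breadth-first search from 0 reaches an accepting state first via the path 0 → 6 → 5 → 2 on input baa.
No string of length < 3 is accepted (BFS exhausts all shorter strings without reaching an accepting state), and baa is the lexicographically least accepting string of length 3.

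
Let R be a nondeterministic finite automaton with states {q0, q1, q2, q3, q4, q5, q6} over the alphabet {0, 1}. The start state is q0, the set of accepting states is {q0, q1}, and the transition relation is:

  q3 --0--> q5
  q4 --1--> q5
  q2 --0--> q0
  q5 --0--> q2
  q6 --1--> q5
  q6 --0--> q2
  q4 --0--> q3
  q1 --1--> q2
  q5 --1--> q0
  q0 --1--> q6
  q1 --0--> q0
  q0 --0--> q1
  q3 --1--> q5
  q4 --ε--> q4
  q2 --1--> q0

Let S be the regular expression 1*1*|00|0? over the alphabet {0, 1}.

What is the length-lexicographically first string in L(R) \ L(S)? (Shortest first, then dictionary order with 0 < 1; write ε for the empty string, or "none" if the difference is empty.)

000

The string 000 is accepted by R but not by S.
No shorter string lies in the difference, and 000 is the lexicographically first length-3 string in L(R) \ L(S).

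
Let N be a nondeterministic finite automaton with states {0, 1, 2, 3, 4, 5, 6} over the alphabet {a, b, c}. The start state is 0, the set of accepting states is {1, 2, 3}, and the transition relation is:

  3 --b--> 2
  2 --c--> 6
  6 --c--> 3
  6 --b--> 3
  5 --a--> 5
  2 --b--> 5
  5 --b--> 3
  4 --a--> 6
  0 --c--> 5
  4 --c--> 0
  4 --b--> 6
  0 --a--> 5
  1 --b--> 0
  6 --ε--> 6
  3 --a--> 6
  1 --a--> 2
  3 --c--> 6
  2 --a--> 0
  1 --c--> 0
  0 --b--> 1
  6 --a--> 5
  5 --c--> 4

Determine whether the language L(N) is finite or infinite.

State 0 is reachable from the start and can reach an accepting state, and it lies on the cycle 0 → 1 → 0.
Traversing that cycle any number of times yields accepted strings of unbounded length, so the language is infinite.

infinite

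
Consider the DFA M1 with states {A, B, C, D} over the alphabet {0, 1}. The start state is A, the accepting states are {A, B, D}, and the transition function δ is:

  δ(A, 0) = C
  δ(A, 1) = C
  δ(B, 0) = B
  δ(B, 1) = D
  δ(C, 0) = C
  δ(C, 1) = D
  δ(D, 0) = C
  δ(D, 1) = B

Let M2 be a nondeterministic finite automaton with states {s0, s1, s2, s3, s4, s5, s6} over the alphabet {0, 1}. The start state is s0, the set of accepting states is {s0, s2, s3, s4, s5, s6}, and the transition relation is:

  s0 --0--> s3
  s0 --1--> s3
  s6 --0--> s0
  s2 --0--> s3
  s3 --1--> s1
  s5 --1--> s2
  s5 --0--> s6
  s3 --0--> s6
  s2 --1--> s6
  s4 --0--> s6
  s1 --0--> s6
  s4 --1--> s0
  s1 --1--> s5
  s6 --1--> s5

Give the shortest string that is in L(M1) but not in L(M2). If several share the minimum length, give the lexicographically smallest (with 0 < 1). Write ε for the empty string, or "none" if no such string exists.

01

The string 01 is accepted by M1 but not by M2.
No shorter string lies in the difference, and 01 is the lexicographically first length-2 string in L(M1) \ L(M2).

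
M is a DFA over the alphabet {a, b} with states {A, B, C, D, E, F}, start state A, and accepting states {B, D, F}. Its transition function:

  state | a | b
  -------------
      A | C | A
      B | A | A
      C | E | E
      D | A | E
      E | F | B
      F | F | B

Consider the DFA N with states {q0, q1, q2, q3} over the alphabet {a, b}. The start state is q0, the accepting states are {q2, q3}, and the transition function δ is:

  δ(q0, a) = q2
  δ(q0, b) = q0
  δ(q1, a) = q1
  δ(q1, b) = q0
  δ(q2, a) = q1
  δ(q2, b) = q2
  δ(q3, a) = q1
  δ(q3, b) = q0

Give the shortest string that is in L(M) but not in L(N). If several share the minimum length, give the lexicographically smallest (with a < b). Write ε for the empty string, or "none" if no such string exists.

The string aaa is accepted by M but not by N.
No shorter string lies in the difference, and aaa is the lexicographically first length-3 string in L(M) \ L(N).

aaa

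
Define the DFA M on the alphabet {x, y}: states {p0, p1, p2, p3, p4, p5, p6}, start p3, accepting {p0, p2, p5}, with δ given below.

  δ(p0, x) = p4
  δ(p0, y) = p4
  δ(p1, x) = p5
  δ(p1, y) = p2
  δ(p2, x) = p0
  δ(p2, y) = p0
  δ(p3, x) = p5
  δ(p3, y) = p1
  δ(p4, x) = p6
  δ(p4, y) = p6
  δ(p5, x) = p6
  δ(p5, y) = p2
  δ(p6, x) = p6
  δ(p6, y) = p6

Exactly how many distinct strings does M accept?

The useful subgraph on states {p0, p1, p2, p3, p5} is acyclic, so L(M) is finite; the longest accepting path visits 5 useful states, giving maximum string length 4.
Counting accepting paths from p3 by length: 1 of length 1, 3 of length 2, 5 of length 3, 2 of length 4. Total 11.

11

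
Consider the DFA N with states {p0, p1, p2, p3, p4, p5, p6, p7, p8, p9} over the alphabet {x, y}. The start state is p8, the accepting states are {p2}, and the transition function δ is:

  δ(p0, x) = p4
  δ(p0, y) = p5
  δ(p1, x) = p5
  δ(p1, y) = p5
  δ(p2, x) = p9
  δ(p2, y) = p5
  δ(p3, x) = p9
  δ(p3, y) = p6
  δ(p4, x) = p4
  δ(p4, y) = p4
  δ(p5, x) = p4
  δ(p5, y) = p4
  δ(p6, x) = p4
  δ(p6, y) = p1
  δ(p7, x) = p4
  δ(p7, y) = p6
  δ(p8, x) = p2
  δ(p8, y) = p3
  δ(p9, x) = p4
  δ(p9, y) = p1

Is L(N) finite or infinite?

finite

The useful states (reachable from p8 and able to reach an accepting state) are {p2, p8}.
Restricted to these states the transition graph has no cycle, so every accepting path has bounded length and L is finite.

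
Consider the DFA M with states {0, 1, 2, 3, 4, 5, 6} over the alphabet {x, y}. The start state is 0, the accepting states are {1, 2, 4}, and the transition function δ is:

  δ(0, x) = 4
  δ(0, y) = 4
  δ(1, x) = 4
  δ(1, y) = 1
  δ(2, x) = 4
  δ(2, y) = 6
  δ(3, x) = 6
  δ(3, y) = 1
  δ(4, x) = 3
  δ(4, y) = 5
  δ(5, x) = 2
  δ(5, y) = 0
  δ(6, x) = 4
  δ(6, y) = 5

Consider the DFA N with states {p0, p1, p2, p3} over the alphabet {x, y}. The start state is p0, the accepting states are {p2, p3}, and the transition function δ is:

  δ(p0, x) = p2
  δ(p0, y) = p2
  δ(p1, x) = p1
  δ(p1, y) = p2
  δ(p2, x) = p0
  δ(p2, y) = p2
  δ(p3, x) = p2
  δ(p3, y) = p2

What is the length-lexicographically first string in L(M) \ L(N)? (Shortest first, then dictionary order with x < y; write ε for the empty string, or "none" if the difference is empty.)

The string xyx is accepted by M but not by N.
No shorter string lies in the difference, and xyx is the lexicographically first length-3 string in L(M) \ L(N).

xyx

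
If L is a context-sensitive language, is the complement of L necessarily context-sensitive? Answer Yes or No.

The context-sensitive languages are exactly NSPACE(n), and by the Immerman–Szelepcsényi theorem nondeterministic space classes (from log n up) are closed under complement.
So the context-sensitive languages are closed under complement.

Yes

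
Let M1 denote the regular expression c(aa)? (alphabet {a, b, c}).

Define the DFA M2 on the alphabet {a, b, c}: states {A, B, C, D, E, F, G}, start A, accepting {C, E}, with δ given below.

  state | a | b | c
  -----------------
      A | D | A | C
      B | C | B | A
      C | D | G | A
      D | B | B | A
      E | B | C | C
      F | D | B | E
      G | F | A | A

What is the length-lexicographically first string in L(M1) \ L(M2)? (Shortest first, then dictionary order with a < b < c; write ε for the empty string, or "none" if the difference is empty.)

caa

The string caa is accepted by M1 but not by M2.
No shorter string lies in the difference, and caa is the lexicographically first length-3 string in L(M1) \ L(M2).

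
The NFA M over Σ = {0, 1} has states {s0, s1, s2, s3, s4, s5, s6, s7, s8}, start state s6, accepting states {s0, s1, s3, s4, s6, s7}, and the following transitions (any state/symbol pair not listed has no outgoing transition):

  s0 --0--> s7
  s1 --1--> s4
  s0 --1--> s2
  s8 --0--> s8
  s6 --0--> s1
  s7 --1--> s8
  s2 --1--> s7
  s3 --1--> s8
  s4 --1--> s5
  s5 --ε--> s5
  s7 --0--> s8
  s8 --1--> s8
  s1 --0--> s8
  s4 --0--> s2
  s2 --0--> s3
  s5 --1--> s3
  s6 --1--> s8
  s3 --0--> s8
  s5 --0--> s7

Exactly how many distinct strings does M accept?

7

The useful subgraph on states {s1, s2, s3, s4, s5, s6, s7} is acyclic, so L(M) is finite; the longest accepting path visits 5 useful states, giving maximum string length 4.
Counting accepting paths from s6 by length: 1 of length 0, 1 of length 1, 1 of length 2, 4 of length 4. Total 7.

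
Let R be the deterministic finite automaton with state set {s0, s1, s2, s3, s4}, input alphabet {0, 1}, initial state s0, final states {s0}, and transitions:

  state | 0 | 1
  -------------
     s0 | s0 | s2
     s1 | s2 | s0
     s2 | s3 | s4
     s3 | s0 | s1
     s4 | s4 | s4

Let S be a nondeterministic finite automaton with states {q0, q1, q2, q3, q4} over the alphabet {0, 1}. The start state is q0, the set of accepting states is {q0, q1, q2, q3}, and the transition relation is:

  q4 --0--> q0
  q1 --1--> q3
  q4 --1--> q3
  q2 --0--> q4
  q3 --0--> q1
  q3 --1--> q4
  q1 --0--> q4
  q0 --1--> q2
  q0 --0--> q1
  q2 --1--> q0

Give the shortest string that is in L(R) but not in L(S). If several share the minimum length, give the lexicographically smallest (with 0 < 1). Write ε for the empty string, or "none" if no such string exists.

00

The string 00 is accepted by R but not by S.
No shorter string lies in the difference, and 00 is the lexicographically first length-2 string in L(R) \ L(S).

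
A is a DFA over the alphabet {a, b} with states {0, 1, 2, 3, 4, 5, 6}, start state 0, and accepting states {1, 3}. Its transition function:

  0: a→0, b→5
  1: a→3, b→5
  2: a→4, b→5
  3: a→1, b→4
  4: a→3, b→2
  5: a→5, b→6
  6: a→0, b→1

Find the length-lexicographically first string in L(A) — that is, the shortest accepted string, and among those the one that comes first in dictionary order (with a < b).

A breadth-first search from 0 reaches an accepting state first via the path 0 → 5 → 6 → 1 on input bbb.
No string of length < 3 is accepted (BFS exhausts all shorter strings without reaching an accepting state), and bbb is the lexicographically least accepting string of length 3.

bbb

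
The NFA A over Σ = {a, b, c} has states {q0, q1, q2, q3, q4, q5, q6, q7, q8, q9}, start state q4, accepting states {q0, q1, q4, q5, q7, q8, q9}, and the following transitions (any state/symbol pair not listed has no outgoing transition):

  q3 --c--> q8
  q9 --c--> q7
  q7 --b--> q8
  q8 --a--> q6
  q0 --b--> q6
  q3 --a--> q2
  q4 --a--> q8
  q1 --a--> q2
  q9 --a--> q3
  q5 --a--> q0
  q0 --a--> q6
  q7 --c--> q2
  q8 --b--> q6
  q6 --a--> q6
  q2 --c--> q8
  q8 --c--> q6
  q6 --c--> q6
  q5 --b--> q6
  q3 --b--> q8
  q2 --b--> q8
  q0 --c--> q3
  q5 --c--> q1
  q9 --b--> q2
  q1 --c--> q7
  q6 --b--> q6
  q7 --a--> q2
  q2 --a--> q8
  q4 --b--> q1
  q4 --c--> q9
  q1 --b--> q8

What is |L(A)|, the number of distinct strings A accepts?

The useful subgraph on states {q1, q2, q3, q4, q7, q8, q9} is acyclic, so L(A) is finite; the longest accepting path visits 5 useful states, giving maximum string length 4.
Counting accepting paths from q4 by length: 1 of length 0, 3 of length 1, 3 of length 2, 10 of length 3, 15 of length 4. Total 32.

32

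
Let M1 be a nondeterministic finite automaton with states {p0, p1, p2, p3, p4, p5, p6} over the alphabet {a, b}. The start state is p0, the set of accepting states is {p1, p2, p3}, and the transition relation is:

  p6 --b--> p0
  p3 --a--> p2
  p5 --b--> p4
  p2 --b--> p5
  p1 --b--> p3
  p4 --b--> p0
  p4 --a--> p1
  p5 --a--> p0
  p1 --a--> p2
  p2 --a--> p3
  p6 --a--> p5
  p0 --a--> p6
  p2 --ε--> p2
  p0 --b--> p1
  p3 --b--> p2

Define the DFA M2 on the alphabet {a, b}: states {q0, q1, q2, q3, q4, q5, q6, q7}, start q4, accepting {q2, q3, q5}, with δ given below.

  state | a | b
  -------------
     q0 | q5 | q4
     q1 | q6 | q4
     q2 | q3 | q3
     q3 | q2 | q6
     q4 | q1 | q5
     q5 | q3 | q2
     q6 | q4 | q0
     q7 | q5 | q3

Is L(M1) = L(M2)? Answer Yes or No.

Exploring the product automaton M1 × M2 from the start pair (p0, q4), following both machines on each input symbol, reaches 7 state pairs: (p0, q4), (p6, q1), (p1, q5), (p5, q6), (p2, q3), (p3, q2), (p4, q0).
M1 accepts in {p1, p2, p3} and M2 accepts in {q2, q3, q5}. In every reachable pair the two components are either both accepting — (p1, q5), (p2, q3), (p3, q2) — or both non-accepting, so no string is accepted by exactly one of the machines: L(M1) \ L(M2) and L(M2) \ L(M1) are both empty.
Hence every string is accepted by M1 iff it is accepted by M2, and the two languages coincide.

Yes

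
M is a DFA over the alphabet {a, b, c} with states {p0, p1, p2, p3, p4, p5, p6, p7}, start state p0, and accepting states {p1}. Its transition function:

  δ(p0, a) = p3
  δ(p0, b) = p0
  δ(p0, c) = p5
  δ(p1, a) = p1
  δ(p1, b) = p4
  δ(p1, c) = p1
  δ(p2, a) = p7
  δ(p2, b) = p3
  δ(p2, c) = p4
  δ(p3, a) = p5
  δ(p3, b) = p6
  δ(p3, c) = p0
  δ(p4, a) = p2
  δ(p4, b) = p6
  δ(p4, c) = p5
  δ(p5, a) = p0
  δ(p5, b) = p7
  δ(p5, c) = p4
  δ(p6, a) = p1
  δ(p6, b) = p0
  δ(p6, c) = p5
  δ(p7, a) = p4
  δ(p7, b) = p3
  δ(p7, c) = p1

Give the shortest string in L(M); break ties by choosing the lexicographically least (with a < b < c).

aba

A breadth-first search from p0 reaches an accepting state first via the path p0 → p3 → p6 → p1 on input aba.
No string of length < 3 is accepted (BFS exhausts all shorter strings without reaching an accepting state), and aba is the lexicographically least accepting string of length 3.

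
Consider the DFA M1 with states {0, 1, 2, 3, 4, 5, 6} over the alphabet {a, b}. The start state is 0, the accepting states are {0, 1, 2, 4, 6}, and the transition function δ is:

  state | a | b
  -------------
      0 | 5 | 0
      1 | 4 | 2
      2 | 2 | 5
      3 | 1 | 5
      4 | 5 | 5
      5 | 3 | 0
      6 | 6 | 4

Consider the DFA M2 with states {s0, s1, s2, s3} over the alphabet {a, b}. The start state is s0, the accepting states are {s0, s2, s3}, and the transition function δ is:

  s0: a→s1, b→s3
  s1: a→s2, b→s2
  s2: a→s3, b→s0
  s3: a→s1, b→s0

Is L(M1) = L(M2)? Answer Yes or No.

The string aaaa is accepted by M1 but rejected by M2.
So L(M1) ≠ L(M2).

No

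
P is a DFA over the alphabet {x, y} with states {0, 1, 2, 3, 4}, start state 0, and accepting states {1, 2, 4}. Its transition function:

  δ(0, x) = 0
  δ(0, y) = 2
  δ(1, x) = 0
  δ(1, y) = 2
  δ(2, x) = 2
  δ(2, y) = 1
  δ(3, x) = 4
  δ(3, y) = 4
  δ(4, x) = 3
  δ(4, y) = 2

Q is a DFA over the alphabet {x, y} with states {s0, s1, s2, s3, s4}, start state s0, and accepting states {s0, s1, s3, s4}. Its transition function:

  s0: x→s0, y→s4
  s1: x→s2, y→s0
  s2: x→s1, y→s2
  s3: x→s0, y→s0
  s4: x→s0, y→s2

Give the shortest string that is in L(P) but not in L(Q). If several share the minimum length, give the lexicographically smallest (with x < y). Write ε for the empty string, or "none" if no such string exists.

The string yy is accepted by P but not by Q.
No shorter string lies in the difference, and yy is the lexicographically first length-2 string in L(P) \ L(Q).

yy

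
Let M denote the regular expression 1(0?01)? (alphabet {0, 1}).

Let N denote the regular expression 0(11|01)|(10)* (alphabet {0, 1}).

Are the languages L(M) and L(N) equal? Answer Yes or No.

No

The string 1 is accepted by M but rejected by N.
So L(M) ≠ L(N).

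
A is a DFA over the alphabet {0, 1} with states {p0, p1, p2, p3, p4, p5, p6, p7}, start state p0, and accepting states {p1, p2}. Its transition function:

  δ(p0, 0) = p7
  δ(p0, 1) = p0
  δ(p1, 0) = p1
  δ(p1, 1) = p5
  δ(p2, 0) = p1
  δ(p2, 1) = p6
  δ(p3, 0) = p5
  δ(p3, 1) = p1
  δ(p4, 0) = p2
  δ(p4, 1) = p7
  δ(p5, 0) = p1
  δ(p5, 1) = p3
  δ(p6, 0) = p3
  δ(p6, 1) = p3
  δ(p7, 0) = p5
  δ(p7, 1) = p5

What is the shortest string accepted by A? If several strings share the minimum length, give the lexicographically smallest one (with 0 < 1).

A breadth-first search from p0 reaches an accepting state first via the path p0 → p7 → p5 → p1 on input 000.
No string of length < 3 is accepted (BFS exhausts all shorter strings without reaching an accepting state), and 000 is the lexicographically least accepting string of length 3.

000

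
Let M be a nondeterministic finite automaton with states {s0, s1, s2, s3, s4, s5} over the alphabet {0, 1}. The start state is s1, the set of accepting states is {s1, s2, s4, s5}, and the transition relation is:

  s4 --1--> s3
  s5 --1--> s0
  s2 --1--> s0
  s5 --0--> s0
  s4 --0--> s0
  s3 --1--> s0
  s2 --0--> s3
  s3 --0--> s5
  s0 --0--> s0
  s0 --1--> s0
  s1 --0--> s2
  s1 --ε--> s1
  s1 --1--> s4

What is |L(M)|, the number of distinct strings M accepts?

The useful subgraph on states {s1, s2, s3, s4, s5} is acyclic, so L(M) is finite; the longest accepting path visits 4 useful states, giving maximum string length 3.
Counting accepting paths from s1 by length: 1 of length 0, 2 of length 1, 2 of length 3. Total 5.

5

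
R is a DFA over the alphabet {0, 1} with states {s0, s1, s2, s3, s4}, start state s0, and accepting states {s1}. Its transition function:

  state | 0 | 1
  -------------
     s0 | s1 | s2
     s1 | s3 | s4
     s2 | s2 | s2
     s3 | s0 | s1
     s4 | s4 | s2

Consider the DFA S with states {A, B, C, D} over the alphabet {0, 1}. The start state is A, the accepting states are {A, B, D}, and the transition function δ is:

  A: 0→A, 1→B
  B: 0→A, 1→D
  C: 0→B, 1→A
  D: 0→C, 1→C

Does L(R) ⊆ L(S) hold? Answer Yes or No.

Exploring the product automaton R × S from the start pair (s0, A), following both machines on each input symbol, reaches 12 state pairs: (s0, A), (s1, A), (s2, B), (s3, A), (s4, B), (s2, A), (s2, D), (s1, B), (s4, A), (s2, C), (s4, D), (s4, C).
R accepts in {s1} and S accepts in {A, B, D}. The reachable pairs whose R-component is accepting are (s1, A), (s1, B); in each of them the S-component is accepting too, so the product for L(R) \ L(S) (R-component accepting, S-component rejecting) has no reachable accepting pair and the difference is empty.
Hence every string in L(R) is also in L(S).

Yes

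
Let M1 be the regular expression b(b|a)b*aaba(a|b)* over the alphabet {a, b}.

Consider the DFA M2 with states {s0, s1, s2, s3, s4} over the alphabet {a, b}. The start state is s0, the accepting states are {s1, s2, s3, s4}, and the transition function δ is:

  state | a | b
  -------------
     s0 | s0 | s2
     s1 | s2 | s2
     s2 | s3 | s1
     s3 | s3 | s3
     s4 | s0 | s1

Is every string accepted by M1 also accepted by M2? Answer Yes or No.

Yes

Converting the expression M1 to a DFA (subset construction, then merging equivalent states) gives the minimal DFA with states {r0, r1, r2, r3, r4, r5, r6, r7}, start state r0, accepting states {r7} and transitions r0: a→r1, b→r2; r1: a→r1, b→r1; r2: a→r3, b→r3; r3: a→r4, b→r3; r4: a→r5, b→r1; r5: a→r1, b→r6; r6: a→r7, b→r1; r7: a→r7, b→r7.
Exploring the product automaton M1 × M2 from the start pair (r0, s0), following both machines on each input symbol, reaches 14 state pairs: (r0, s0), (r1, s0), (r2, s2), (r1, s2), (r3, s3), (r3, s1), (r1, s3), (r1, s1), (r4, s3), (r4, s2), (r3, s2), (r5, s3), (r6, s3), (r7, s3).
M1 accepts in {r7} and M2 accepts in {s1, s2, s3, s4}. The reachable pairs whose M1-component is accepting are (r7, s3); in each of them the M2-component is accepting too, so the product for L(M1) \ L(M2) (M1-component accepting, M2-component rejecting) has no reachable accepting pair and the difference is empty.
Hence every string in L(M1) is also in L(M2).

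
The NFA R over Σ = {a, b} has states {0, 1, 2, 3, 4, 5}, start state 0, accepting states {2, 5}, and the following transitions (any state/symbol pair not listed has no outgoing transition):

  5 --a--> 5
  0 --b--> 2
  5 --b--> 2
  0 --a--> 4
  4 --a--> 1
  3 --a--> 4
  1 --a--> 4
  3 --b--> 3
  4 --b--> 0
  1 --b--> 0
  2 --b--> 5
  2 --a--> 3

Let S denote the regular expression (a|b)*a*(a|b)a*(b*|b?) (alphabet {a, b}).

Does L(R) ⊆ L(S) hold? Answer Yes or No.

Yes

Converting the expression S to a DFA (subset construction, then merging equivalent states) gives the minimal DFA with states {s0, s1}, start state s0, accepting states {s1} and transitions s0: a→s1, b→s1; s1: a→s1, b→s1.
Exploring the product automaton R × S from the start pair (0, s0), following both machines on each input symbol, reaches 7 state pairs: (0, s0), (4, s1), (2, s1), (1, s1), (0, s1), (3, s1), (5, s1).
R accepts in {2, 5} and S accepts in {s1}. The reachable pairs whose R-component is accepting are (2, s1), (5, s1); in each of them the S-component is accepting too, so the product for L(R) \ L(S) (R-component accepting, S-component rejecting) has no reachable accepting pair and the difference is empty.
Hence every string in L(R) is also in L(S).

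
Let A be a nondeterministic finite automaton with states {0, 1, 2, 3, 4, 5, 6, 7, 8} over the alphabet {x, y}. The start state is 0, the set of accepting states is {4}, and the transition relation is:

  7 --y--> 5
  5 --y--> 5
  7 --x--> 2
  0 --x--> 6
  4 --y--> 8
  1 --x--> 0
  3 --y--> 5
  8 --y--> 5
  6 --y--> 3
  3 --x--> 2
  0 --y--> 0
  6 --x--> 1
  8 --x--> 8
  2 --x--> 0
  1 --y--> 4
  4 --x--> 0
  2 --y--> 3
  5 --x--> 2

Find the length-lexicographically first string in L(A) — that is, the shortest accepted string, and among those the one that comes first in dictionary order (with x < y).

xxy

A breadth-first search from 0 reaches an accepting state first via the path 0 → 6 → 1 → 4 on input xxy.
No string of length < 3 is accepted (BFS exhausts all shorter strings without reaching an accepting state), and xxy is the lexicographically least accepting string of length 3.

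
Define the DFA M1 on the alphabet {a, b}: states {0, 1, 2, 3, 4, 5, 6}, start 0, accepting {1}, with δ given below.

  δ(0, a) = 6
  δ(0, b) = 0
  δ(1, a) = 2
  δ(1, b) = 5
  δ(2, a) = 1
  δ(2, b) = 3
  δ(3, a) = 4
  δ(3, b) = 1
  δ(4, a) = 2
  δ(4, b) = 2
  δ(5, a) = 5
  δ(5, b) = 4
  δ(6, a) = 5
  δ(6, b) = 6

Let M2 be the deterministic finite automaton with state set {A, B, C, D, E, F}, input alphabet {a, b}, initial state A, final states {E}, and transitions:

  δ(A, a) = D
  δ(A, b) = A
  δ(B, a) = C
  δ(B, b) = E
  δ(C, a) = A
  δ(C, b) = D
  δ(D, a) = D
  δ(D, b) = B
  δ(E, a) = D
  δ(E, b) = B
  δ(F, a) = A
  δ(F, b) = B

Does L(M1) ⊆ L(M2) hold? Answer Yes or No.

The string aabaa is in L(M1) but not in L(M2).
So L(M1) ⊄ L(M2).

No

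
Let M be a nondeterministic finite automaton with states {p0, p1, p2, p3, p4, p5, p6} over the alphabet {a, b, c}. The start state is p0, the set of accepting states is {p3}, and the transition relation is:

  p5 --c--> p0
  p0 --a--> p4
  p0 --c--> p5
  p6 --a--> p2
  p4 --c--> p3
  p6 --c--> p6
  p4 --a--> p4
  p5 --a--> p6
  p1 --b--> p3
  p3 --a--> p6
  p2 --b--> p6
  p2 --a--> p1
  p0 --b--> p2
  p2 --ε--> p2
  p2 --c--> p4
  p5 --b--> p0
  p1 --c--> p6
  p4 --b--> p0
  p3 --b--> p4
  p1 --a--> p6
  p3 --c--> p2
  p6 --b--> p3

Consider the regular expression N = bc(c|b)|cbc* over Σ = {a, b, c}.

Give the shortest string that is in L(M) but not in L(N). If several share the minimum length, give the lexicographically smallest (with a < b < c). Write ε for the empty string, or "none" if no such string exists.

The string ac is accepted by M but not by N.
No shorter string lies in the difference, and ac is the lexicographically first length-2 string in L(M) \ L(N).

ac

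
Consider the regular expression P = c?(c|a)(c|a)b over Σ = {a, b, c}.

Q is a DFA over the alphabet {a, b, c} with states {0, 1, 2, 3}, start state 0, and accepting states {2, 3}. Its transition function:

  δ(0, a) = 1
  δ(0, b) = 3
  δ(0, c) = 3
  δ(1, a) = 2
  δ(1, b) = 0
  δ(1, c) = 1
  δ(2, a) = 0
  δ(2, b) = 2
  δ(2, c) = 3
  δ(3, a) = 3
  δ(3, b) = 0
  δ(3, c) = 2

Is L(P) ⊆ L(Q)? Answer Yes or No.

The string acb is in L(P) but not in L(Q).
So L(P) ⊄ L(Q).

No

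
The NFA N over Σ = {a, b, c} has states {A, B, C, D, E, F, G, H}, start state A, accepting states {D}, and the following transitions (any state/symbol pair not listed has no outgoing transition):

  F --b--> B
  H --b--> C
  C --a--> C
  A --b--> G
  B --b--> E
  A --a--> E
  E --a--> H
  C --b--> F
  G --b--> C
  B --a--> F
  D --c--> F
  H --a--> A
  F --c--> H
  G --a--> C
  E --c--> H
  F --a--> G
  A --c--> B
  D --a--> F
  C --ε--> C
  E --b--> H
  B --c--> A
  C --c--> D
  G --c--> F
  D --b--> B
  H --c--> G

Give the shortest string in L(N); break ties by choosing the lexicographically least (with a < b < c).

A breadth-first search from A reaches an accepting state first via the path A → G → C → D on input bac.
No string of length < 3 is accepted (BFS exhausts all shorter strings without reaching an accepting state), and bac is the lexicographically least accepting string of length 3.

bac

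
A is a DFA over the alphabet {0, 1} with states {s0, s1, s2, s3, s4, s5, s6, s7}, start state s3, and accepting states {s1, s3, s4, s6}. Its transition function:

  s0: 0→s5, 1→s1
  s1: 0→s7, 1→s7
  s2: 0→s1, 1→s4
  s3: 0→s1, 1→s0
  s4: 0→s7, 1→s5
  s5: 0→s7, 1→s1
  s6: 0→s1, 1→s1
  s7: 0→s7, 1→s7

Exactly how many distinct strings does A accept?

The useful subgraph on states {s0, s1, s3, s5} is acyclic, so L(A) is finite; the longest accepting path visits 4 useful states, giving maximum string length 3.
Counting accepting paths from s3 by length: 1 of length 0, 1 of length 1, 1 of length 2, 1 of length 3. Total 4.

4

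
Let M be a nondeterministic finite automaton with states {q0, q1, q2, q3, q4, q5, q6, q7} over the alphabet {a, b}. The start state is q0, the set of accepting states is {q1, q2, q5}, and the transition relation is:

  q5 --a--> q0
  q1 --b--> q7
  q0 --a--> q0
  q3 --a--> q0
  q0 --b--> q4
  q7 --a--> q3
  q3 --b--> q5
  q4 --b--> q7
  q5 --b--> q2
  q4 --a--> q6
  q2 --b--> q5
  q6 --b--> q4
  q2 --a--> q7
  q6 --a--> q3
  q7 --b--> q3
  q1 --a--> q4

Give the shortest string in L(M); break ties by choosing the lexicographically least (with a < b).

baab

A breadth-first search from q0 reaches an accepting state first via the path q0 → q4 → q6 → q3 → q5 on input baab.
No string of length < 4 is accepted (BFS exhausts all shorter strings without reaching an accepting state), and baab is the lexicographically least accepting string of length 4.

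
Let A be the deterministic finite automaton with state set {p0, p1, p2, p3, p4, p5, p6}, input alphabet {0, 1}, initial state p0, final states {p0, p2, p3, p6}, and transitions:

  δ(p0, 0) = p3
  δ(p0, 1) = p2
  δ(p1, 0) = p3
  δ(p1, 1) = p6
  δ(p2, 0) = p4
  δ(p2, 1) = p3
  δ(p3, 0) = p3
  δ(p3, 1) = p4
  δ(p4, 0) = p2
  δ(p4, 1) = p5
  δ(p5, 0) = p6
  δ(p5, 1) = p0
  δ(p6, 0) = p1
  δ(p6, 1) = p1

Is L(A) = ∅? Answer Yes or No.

No

The empty string ε is accepted: the run p0 ends in the accepting state p0.
Since at least one string is accepted, L(A) is not empty.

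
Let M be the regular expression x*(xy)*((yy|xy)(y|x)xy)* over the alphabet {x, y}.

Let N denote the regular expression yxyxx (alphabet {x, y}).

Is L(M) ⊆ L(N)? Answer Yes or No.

The empty string ε is in L(M) but not in L(N).
So L(M) ⊄ L(N).

No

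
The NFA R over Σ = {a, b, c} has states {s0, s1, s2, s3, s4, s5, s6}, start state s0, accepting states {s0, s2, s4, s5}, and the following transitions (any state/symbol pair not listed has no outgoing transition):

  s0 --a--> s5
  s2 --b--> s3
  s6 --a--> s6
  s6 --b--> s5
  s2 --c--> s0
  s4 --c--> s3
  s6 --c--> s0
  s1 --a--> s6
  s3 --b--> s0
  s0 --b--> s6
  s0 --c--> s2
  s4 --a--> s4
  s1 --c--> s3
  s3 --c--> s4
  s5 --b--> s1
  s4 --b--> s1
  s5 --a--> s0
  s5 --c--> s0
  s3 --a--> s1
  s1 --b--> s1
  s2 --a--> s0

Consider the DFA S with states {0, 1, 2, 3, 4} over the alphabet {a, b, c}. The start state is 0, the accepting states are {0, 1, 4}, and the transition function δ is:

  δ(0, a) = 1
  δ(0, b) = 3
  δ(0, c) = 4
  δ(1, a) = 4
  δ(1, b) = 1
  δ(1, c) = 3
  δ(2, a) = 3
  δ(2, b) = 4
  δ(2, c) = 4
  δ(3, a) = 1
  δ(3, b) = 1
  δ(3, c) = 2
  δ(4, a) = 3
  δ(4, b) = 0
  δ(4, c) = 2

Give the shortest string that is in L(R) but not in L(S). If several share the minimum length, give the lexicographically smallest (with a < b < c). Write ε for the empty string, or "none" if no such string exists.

ac

The string ac is accepted by R but not by S.
No shorter string lies in the difference, and ac is the lexicographically first length-2 string in L(R) \ L(S).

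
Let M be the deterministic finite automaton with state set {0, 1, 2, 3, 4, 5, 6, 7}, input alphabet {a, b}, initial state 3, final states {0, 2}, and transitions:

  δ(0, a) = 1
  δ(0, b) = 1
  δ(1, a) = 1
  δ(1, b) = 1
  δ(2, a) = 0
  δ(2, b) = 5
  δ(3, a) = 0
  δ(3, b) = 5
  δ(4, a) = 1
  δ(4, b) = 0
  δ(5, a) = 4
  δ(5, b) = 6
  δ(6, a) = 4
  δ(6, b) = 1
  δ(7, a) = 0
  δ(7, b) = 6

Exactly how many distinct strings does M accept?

3

The useful subgraph on states {0, 3, 4, 5, 6} is acyclic, so L(M) is finite; the longest accepting path visits 5 useful states, giving maximum string length 4.
Counting accepting paths from 3 by length: 1 of length 1, 1 of length 3, 1 of length 4. Total 3.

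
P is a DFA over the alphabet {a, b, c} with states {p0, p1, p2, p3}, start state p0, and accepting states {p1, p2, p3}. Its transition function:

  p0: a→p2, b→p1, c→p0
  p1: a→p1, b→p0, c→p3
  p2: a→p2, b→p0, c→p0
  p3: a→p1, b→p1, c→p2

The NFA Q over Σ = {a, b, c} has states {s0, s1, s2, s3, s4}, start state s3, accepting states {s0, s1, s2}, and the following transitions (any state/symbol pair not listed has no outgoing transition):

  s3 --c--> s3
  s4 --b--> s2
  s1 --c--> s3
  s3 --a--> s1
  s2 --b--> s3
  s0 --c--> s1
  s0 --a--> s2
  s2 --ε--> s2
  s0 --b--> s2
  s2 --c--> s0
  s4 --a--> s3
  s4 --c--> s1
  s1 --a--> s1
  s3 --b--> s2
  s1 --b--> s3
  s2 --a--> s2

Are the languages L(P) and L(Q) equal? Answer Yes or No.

Yes

Exploring the product automaton P × Q from the start pair (p0, s3), following both machines on each input symbol, reaches 4 state pairs: (p0, s3), (p2, s1), (p1, s2), (p3, s0).
P accepts in {p1, p2, p3} and Q accepts in {s0, s1, s2}. In every reachable pair the two components are either both accepting — (p2, s1), (p1, s2), (p3, s0) — or both non-accepting, so no string is accepted by exactly one of the machines: L(P) \ L(Q) and L(Q) \ L(P) are both empty.
Hence every string is accepted by P iff it is accepted by Q, and the two languages coincide.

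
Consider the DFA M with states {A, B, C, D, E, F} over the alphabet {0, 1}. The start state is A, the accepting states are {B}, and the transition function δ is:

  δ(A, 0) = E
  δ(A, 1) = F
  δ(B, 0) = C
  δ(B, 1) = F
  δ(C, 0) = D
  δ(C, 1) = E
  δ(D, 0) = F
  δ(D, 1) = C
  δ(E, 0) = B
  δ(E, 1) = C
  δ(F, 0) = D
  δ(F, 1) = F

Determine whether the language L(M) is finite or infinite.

State C is reachable from the start and can reach an accepting state, and it lies on the cycle C → D → C.
Traversing that cycle any number of times yields accepted strings of unbounded length, so the language is infinite.

infinite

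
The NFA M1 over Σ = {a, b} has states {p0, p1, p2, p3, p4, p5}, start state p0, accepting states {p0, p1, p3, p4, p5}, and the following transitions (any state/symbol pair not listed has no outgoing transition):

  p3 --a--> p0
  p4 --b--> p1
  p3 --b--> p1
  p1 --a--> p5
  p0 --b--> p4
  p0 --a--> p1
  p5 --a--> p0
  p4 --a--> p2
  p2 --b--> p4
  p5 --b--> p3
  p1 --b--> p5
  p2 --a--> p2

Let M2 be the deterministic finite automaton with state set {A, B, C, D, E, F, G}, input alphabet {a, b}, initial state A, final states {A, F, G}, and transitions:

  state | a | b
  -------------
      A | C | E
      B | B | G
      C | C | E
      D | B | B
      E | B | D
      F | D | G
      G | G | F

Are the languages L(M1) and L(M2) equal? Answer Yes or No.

No

The string a is accepted by M1 but rejected by M2.
So L(M1) ≠ L(M2).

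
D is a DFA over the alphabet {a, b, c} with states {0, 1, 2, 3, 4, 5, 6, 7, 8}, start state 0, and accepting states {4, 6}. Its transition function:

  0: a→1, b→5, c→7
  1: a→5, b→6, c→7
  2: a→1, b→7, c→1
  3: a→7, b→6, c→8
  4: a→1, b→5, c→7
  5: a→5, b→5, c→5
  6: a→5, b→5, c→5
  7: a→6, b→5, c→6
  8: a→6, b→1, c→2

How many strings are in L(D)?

The useful subgraph on states {0, 1, 6, 7} is acyclic, so L(D) is finite; the longest accepting path visits 4 useful states, giving maximum string length 3.
Counting accepting paths from 0 by length: 3 of length 2, 2 of length 3. Total 5.

5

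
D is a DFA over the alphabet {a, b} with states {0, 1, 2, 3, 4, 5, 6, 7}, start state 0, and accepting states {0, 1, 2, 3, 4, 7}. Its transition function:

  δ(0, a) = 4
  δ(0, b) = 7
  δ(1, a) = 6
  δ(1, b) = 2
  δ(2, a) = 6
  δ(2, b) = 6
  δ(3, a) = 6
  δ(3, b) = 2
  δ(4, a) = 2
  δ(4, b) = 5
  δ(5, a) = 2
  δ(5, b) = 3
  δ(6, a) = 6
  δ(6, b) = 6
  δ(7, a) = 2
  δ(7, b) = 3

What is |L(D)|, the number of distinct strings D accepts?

10

The useful subgraph on states {0, 2, 3, 4, 5, 7} is acyclic, so L(D) is finite; the longest accepting path visits 5 useful states, giving maximum string length 4.
Counting accepting paths from 0 by length: 1 of length 0, 2 of length 1, 3 of length 2, 3 of length 3, 1 of length 4. Total 10.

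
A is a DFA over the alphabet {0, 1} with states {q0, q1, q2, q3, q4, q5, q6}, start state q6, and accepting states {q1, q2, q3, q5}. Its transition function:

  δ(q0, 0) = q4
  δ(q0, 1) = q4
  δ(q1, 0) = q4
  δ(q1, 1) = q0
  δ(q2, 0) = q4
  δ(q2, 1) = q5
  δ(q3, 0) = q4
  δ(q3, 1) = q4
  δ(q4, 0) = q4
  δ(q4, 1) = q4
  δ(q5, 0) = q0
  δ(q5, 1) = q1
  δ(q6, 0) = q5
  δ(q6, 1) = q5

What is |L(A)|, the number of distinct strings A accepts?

The useful subgraph on states {q1, q5, q6} is acyclic, so L(A) is finite; the longest accepting path visits 3 useful states, giving maximum string length 2.
Counting accepting paths from q6 by length: 2 of length 1, 2 of length 2. Total 4.

4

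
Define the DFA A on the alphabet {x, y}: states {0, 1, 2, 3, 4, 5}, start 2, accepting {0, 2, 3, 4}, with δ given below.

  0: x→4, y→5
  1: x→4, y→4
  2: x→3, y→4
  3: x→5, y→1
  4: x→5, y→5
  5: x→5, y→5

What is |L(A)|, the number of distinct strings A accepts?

5

The useful subgraph on states {1, 2, 3, 4} is acyclic, so L(A) is finite; the longest accepting path visits 4 useful states, giving maximum string length 3.
Counting accepting paths from 2 by length: 1 of length 0, 2 of length 1, 2 of length 3. Total 5.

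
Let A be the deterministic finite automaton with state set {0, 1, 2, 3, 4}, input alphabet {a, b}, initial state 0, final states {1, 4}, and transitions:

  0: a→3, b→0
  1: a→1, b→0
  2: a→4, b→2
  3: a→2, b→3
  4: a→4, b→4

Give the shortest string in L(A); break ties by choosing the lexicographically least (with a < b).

aaa

A breadth-first search from 0 reaches an accepting state first via the path 0 → 3 → 2 → 4 on input aaa.
No string of length < 3 is accepted (BFS exhausts all shorter strings without reaching an accepting state), and aaa is the lexicographically least accepting string of length 3.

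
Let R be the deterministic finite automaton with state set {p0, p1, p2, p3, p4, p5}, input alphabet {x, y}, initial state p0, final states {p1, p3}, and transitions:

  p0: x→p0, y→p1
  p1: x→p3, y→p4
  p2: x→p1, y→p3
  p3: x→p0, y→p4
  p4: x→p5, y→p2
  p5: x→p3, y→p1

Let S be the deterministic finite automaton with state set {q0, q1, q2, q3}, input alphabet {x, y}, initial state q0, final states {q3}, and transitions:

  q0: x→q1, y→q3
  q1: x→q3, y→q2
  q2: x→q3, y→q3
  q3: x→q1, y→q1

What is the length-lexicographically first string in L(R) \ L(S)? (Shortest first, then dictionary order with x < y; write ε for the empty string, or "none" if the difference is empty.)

The string xy is accepted by R but not by S.
No shorter string lies in the difference, and xy is the lexicographically first length-2 string in L(R) \ L(S).

xy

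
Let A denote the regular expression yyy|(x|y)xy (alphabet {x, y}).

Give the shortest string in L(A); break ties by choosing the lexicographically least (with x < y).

By inspection of the expression, no string of length less than 3 matches, and xxy is the lexicographically first match of length 3.

xxy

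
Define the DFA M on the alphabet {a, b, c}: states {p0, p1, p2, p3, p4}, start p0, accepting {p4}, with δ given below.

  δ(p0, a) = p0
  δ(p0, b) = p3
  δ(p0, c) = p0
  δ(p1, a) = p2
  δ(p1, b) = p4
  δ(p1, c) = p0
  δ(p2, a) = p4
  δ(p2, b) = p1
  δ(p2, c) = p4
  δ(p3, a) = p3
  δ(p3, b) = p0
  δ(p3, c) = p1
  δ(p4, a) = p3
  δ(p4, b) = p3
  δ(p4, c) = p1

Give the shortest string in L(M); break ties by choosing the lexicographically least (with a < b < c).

bcb

A breadth-first search from p0 reaches an accepting state first via the path p0 → p3 → p1 → p4 on input bcb.
No string of length < 3 is accepted (BFS exhausts all shorter strings without reaching an accepting state), and bcb is the lexicographically least accepting string of length 3.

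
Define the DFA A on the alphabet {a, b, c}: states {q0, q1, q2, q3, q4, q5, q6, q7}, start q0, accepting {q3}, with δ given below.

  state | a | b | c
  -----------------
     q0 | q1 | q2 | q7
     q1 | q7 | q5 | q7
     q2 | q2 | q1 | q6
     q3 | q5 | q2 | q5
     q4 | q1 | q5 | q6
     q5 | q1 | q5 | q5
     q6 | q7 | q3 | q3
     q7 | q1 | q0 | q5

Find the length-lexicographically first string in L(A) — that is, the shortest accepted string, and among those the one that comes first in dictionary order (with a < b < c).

bcb

A breadth-first search from q0 reaches an accepting state first via the path q0 → q2 → q6 → q3 on input bcb.
No string of length < 3 is accepted (BFS exhausts all shorter strings without reaching an accepting state), and bcb is the lexicographically least accepting string of length 3.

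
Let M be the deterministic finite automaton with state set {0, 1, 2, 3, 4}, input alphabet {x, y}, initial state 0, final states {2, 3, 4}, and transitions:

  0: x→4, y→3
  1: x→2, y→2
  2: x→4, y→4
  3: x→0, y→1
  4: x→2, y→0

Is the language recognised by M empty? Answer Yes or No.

No

The string x is accepted: the run 0 → 4 ends in the accepting state 4.
Since at least one string is accepted, L(M) is not empty.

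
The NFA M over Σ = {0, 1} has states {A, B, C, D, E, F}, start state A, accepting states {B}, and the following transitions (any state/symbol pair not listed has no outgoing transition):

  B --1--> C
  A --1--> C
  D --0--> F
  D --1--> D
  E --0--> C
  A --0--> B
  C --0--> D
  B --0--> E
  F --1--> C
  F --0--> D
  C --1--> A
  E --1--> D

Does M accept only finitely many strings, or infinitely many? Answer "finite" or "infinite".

infinite

State A is reachable from the start and can reach an accepting state, and it lies on the cycle A → B → C → A.
Traversing that cycle any number of times yields accepted strings of unbounded length, so the language is infinite.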